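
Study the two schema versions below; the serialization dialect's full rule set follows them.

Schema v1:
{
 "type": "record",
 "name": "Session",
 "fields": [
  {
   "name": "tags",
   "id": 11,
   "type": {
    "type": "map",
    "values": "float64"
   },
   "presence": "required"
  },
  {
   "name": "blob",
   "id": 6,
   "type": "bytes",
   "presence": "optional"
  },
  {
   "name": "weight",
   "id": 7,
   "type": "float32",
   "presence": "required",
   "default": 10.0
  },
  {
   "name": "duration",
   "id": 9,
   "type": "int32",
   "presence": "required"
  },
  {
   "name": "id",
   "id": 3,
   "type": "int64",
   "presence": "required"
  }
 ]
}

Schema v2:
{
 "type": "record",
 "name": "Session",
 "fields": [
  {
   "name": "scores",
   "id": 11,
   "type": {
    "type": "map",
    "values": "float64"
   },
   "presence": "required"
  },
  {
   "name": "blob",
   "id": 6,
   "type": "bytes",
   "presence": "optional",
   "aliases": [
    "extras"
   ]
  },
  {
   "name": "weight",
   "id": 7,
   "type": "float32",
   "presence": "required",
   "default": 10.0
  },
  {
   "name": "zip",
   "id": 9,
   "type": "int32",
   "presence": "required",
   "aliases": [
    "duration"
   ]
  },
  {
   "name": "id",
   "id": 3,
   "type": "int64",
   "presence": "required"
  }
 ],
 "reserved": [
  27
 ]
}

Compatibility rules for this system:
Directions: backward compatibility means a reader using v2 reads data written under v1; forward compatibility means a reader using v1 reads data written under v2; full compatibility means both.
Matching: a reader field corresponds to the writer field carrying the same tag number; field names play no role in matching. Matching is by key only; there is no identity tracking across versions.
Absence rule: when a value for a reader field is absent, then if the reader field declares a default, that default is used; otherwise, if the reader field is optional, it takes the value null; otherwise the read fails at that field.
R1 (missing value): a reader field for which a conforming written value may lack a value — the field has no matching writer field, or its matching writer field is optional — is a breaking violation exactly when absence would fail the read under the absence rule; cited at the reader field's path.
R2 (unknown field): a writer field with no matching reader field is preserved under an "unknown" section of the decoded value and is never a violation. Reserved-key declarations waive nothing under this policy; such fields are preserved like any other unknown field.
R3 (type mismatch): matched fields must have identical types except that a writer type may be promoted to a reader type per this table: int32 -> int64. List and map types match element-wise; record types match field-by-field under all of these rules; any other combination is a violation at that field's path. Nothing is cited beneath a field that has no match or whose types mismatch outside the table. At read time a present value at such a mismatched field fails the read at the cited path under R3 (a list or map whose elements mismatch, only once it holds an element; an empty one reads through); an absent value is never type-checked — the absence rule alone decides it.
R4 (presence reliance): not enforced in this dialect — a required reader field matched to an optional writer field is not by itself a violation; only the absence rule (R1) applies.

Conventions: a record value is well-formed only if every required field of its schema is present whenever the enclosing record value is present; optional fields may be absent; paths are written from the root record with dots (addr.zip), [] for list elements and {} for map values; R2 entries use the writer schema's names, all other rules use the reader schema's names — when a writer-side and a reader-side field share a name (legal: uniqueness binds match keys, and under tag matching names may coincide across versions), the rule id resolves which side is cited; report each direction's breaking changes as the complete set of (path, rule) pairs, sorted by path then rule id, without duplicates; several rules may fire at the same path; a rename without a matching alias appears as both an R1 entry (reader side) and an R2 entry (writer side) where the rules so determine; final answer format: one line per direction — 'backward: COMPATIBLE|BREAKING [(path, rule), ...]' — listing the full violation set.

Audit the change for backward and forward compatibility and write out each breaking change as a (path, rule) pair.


arrows below run writer -> reader for Session
checking backward for Session: reader v2 against writer v1:
  scores <- tags (map<string, float64> -> map<string, float64>, writer required)
  blob <- blob (bytes -> bytes, writer optional)
  weight <- weight (float32 -> float32, writer required)
  zip <- duration (int32 -> int32, writer required)
  id <- id (int64 -> int64, writer required)
  => no violations; backward on Session: COMPATIBLE
checking forward for Session: reader v1 against writer v2:
  tags <- scores (map<string, float64> -> map<string, float64>, writer required)
  blob <- blob (bytes -> bytes, writer optional)
  weight <- weight (float32 -> float32, writer required)
  duration <- zip (int32 -> int32, writer required)
  id <- id (int64 -> int64, writer required)
  => no violations; forward on Session: COMPATIBLE

backward: COMPATIBLE []; forward: COMPATIBLE []


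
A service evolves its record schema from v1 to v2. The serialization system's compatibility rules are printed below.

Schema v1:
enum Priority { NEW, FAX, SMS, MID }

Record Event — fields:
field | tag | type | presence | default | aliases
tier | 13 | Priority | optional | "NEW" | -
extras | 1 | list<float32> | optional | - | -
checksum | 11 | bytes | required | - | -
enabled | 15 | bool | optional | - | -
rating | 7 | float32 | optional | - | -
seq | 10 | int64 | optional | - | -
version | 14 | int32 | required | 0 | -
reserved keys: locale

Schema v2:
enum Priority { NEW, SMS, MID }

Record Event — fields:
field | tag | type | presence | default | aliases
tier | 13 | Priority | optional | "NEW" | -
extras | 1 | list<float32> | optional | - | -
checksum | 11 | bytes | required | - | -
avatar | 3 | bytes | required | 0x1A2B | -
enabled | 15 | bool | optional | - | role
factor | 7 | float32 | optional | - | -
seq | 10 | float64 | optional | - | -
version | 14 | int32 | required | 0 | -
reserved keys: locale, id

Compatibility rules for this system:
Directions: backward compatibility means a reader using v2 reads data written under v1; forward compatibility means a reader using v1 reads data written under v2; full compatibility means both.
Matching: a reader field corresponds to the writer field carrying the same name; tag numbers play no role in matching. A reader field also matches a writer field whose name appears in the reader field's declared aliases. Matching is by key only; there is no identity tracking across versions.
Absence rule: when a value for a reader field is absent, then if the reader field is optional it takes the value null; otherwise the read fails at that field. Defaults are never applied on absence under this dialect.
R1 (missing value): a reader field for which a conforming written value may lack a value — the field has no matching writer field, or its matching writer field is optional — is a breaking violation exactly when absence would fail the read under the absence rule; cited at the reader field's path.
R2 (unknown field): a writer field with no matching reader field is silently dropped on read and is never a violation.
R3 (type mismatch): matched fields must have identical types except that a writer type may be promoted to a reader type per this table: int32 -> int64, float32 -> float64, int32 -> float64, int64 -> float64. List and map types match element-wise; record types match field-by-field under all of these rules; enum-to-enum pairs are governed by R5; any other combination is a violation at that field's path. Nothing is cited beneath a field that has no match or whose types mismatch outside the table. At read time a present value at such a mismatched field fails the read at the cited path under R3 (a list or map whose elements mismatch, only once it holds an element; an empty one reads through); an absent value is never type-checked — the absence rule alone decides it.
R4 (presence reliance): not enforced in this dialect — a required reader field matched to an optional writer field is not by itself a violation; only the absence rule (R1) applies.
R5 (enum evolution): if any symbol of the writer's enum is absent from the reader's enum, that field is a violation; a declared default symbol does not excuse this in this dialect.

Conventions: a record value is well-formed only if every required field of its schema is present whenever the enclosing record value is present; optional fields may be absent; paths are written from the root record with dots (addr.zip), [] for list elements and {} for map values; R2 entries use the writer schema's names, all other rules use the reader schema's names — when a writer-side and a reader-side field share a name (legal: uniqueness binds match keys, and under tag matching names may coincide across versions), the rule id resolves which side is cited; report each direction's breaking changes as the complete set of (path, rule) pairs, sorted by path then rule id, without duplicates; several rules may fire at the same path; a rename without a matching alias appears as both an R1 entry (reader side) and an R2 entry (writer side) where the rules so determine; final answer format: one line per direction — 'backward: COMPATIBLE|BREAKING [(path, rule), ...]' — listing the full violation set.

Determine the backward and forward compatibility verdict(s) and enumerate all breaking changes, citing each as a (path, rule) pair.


backward: BREAKING [(avatar, R1), (tier, R5)]; forward: BREAKING [(seq, R3)]

in Event below, arrows point writer -> reader
backward for Event (reader v2, writer v1):
  Priority -> Priority, writer optional: tier aligns to tier
  list<float32> -> list<float32>, writer optional: extras aligns to extras
  bytes -> bytes, writer required: checksum aligns to checksum
  avatar: no writer match
  bool -> bool, writer optional: enabled aligns to enabled
  factor: no writer match
  int64 -> float64, writer optional: seq aligns to seq
  int32 -> int32, writer required: version aligns to version
  writer field rating has no reader counterpart
  violation R1 at avatar
  violation R5 at tier
  backward on Event therefore BREAKING (2)
forward for Event (reader v1, writer v2):
  Priority -> Priority, writer optional: tier aligns to tier
  list<float32> -> list<float32>, writer optional: extras aligns to extras
  bytes -> bytes, writer required: checksum aligns to checksum
  bool -> bool, writer optional: enabled aligns to enabled
  rating: no writer match
  float64 -> int64, writer optional: seq aligns to seq
  int32 -> int32, writer required: version aligns to version
  writer field avatar has no reader counterpart
  writer field factor has no reader counterpart
  violation R3 at seq
  forward on Event therefore BREAKING (1)


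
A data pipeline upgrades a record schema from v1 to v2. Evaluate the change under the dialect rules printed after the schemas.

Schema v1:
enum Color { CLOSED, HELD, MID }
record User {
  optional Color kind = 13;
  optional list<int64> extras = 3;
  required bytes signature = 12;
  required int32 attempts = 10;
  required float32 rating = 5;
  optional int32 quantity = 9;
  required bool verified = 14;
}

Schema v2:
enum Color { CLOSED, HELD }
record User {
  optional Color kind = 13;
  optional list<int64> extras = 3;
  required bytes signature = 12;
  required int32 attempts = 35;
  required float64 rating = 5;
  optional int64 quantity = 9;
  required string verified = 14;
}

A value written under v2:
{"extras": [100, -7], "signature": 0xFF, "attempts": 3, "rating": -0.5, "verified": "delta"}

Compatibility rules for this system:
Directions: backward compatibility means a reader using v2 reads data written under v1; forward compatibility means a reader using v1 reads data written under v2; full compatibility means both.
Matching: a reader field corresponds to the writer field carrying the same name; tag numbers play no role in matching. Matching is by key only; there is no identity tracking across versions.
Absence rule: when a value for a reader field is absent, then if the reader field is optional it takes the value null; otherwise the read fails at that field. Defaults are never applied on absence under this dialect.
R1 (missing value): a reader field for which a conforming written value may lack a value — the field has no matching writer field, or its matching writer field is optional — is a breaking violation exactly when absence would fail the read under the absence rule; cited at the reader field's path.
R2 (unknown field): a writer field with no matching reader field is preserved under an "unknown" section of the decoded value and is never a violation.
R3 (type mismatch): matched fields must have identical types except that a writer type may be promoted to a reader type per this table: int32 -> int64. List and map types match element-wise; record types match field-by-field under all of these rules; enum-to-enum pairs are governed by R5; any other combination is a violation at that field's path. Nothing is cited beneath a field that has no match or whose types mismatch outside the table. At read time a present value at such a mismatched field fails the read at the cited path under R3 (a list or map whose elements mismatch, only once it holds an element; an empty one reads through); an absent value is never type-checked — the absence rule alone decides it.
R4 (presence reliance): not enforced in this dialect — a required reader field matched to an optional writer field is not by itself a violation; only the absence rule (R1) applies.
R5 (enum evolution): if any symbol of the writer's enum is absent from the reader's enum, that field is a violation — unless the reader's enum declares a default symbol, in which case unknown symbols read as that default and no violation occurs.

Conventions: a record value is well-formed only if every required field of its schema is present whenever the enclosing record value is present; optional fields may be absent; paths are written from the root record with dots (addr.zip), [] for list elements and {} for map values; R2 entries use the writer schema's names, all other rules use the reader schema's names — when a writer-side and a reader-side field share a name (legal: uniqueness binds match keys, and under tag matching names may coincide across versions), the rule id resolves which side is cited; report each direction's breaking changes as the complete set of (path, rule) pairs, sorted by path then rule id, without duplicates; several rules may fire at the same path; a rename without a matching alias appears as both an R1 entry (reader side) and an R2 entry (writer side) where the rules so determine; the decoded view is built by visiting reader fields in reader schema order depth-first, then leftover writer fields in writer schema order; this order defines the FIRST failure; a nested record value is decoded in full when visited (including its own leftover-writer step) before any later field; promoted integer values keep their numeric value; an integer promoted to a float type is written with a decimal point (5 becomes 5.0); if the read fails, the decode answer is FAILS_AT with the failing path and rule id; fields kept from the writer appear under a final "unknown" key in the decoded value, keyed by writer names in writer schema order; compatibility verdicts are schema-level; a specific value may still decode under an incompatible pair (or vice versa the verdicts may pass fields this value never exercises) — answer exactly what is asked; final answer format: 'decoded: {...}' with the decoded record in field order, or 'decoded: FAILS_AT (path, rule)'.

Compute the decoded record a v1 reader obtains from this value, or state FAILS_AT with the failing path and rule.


decoded: FAILS_AT (rating, R3)

in User below, arrows point writer -> reader
migrating the User value to v1:
  kind := null (absent, optional -> null)
  extras := [100, -7]
  signature := 0xFF
  attempts := 3
  read fails at rating under R3
  => FAILS_AT (rating, R3)
ruling out the remaining User differences:
  enum Color (field kind in record User): symbol MID removed -> changes User's schema-level verdicts only — the decode of this value is the same
  field verified in record User: type bool changed to string -> changes User's schema-level verdicts only — the decode of this value is the same
  field attempts in record User: tag 10 changed to 35 -> no rule fires on it and the decoded User view is identical with or without it
  field quantity in record User: type int32 changed to int64 -> changes User's schema-level verdicts only — the decode of this value is the same


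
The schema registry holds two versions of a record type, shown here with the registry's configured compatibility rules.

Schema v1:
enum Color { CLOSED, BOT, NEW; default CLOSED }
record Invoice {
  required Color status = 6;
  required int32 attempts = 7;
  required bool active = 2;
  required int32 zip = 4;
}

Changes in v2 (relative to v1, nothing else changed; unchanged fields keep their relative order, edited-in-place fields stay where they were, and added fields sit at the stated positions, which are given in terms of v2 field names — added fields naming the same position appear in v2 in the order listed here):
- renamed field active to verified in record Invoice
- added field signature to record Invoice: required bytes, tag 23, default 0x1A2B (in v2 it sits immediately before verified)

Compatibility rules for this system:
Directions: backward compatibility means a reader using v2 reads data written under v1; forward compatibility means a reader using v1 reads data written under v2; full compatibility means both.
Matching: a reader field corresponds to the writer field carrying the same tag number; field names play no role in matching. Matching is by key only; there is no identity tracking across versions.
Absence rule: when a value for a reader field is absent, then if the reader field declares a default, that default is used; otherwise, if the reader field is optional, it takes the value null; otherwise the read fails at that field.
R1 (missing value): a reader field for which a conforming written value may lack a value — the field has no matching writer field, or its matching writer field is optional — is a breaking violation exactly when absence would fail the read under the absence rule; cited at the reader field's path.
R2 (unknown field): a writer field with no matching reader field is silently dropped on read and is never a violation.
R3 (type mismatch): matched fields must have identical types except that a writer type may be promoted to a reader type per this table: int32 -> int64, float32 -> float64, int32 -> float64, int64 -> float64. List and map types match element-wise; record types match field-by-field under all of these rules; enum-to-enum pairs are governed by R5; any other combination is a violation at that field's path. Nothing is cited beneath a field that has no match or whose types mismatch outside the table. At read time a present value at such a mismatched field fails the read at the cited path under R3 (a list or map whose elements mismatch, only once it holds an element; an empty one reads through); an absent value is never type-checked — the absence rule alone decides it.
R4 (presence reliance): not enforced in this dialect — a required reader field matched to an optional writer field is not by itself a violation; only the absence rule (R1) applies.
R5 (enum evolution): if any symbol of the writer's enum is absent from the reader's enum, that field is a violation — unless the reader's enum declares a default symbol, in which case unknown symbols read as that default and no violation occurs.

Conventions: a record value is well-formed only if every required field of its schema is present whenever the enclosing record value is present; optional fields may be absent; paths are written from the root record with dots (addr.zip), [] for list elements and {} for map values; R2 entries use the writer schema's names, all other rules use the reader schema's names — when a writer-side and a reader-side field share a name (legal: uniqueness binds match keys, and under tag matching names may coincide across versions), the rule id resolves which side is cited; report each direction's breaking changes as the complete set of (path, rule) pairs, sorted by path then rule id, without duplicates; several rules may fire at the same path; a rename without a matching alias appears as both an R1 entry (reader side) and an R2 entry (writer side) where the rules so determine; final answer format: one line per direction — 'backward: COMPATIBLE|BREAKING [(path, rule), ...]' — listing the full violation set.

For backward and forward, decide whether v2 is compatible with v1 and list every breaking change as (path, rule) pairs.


the writer's type comes first in each Invoice pair
checking backward for Invoice: reader v2 against writer v1:
  writer required, Color -> Color: reader status maps from writer status
  writer required, int32 -> int32: reader attempts maps from writer attempts
  no writer field matches reader signature
  writer required, bool -> bool: reader verified maps from writer active
  writer required, int32 -> int32: reader zip maps from writer zip
  => backward verdict for Invoice: COMPATIBLE, no violations
checking forward for Invoice: reader v1 against writer v2:
  writer required, Color -> Color: reader status maps from writer status
  writer required, int32 -> int32: reader attempts maps from writer attempts
  writer required, bool -> bool: reader active maps from writer verified
  writer required, int32 -> int32: reader zip maps from writer zip
  signature (writer side), unknown to reader
  => forward verdict for Invoice: COMPATIBLE, no violations

backward: COMPATIBLE []; forward: COMPATIBLE []


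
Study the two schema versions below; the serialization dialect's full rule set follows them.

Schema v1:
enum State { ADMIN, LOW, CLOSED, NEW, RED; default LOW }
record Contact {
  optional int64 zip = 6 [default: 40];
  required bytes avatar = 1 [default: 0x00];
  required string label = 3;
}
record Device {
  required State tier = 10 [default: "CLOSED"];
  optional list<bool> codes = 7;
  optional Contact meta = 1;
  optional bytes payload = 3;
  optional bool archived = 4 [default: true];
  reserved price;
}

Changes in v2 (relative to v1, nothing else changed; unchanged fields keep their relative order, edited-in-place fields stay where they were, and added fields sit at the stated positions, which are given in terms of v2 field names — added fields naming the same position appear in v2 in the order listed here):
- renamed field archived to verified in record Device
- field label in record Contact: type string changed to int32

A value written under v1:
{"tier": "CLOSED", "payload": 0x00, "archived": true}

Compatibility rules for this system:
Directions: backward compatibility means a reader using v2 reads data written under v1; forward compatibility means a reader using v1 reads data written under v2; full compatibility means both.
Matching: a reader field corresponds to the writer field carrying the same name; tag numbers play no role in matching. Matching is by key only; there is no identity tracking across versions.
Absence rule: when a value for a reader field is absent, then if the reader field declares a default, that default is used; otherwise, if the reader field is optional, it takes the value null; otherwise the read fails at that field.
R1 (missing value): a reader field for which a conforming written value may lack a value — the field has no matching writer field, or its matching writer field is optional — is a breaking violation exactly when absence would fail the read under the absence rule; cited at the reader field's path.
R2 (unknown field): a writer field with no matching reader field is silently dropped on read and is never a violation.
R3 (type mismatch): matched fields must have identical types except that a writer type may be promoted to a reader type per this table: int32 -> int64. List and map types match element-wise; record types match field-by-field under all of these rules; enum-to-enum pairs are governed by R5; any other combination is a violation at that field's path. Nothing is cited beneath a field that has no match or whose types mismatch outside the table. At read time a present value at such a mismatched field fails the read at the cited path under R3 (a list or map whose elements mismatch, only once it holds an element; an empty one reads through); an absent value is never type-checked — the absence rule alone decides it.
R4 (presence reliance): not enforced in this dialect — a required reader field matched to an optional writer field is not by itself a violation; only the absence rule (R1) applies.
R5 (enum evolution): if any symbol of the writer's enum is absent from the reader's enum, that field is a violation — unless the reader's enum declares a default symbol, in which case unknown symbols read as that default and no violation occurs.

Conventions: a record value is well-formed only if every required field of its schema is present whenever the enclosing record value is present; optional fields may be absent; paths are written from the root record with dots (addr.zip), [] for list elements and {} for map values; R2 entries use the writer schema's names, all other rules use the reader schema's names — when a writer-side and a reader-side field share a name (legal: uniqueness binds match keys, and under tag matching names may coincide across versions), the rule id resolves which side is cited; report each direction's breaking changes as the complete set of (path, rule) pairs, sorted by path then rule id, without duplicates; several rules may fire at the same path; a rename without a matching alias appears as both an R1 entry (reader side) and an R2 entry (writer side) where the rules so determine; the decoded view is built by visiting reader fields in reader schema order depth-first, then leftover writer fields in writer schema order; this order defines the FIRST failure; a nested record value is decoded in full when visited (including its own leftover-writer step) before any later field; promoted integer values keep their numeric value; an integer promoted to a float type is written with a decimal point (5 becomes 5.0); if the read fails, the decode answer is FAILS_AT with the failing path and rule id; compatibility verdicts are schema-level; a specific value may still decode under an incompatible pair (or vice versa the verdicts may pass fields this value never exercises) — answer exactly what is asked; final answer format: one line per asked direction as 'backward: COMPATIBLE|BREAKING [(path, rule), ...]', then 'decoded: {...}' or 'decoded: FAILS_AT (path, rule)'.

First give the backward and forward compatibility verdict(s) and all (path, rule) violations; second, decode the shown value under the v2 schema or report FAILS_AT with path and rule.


arrows below run writer -> reader for Device
backward for Device (reader v2, writer v1):
  tier: paired with writer tier (State -> State; writer required)
  codes: paired with writer codes (list<bool> -> list<bool>; writer optional)
  meta: paired with writer meta (Contact -> Contact; writer optional)
  payload: paired with writer payload (bytes -> bytes; writer optional)
  verified has no writer counterpart
  writer archived: unknown to reader
  meta.zip: paired with writer meta.zip (int64 -> int64; writer optional)
  meta.avatar: paired with writer meta.avatar (bytes -> bytes; writer required)
  meta.label: paired with writer meta.label (string -> int32; writer required)
  R3 fires at meta.label
  => backward verdict for Device: BREAKING, 1 violation(s)
forward for Device (reader v1, writer v2):
  tier: paired with writer tier (State -> State; writer required)
  codes: paired with writer codes (list<bool> -> list<bool>; writer optional)
  meta: paired with writer meta (Contact -> Contact; writer optional)
  payload: paired with writer payload (bytes -> bytes; writer optional)
  archived has no writer counterpart
  writer verified: unknown to reader
  meta.zip: paired with writer meta.zip (int64 -> int64; writer optional)
  meta.avatar: paired with writer meta.avatar (bytes -> bytes; writer required)
  meta.label: paired with writer meta.label (int32 -> string; writer required)
  R3 fires at meta.label
  => forward verdict for Device: BREAKING, 1 violation(s)
migrating the Device value to v2:
  tier := "CLOSED"
  codes := null (not supplied -> null)
  meta := null (not supplied -> null)
  payload := 0x00
  verified := true (no value, default fills)
  writer archived: unmatched, discarded
  => decoded: {"tier": "CLOSED", "codes": null, "meta": null, "payload": 0x00, "verified": true}

backward: BREAKING [(meta.label, R3)]; forward: BREAKING [(meta.label, R3)]; decoded: {"tier": "CLOSED", "codes": null, "meta": null, "payload": 0x00, "verified": true}


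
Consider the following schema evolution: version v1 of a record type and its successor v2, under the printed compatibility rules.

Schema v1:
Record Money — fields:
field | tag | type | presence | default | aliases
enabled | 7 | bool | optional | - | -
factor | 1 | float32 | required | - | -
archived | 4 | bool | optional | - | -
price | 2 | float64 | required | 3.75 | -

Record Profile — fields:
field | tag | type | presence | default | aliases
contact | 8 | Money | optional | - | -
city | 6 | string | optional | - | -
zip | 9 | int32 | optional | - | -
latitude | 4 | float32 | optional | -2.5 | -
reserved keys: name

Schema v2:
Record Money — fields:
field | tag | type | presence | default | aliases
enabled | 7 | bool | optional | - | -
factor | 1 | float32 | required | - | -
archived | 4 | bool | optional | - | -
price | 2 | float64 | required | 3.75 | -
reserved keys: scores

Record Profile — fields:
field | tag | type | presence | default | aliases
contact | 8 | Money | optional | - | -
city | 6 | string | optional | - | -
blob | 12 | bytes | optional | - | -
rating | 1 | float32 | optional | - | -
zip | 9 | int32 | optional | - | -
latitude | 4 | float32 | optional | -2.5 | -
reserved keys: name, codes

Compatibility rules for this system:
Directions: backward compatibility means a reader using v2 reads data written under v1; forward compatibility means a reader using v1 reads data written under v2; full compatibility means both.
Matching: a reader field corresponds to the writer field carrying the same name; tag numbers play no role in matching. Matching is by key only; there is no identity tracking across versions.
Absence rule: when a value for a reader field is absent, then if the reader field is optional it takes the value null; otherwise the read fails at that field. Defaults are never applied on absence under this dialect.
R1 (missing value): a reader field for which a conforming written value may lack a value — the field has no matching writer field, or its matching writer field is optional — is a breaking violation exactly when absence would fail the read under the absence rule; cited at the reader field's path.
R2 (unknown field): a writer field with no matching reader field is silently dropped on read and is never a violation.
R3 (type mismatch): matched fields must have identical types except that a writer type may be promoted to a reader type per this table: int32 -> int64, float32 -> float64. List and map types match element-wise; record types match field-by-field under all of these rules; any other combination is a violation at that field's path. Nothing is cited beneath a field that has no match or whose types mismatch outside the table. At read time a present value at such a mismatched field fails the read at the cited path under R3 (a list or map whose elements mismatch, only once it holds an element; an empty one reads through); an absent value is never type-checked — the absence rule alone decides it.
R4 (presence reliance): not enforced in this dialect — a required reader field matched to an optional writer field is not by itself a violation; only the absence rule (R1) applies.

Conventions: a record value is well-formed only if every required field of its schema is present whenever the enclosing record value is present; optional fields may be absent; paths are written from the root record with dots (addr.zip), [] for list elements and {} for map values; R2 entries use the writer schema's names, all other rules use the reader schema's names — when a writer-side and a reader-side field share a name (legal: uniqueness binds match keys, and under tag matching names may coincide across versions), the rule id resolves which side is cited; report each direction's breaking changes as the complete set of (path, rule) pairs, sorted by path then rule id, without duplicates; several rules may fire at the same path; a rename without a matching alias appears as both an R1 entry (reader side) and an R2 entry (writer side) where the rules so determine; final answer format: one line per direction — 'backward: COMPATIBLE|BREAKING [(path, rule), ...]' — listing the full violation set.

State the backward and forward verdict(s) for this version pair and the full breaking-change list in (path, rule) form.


backward: COMPATIBLE []; forward: COMPATIBLE []

each type pair in Profile: writer, then reader
backward analysis of Profile with v2 as reader and v1 as writer:
  contact: Money -> Money, writer optional; from contact
  city: string -> string, writer optional; from city
  no writer field matches reader blob
  no writer field matches reader rating
  zip: int32 -> int32, writer optional; from zip
  latitude: float32 -> float32, writer optional; from latitude
  contact.enabled: bool -> bool, writer optional; from contact.enabled
  contact.factor: float32 -> float32, writer required; from contact.factor
  contact.archived: bool -> bool, writer optional; from contact.archived
  contact.price: float64 -> float64, writer required; from contact.price
  => backward verdict for Profile: COMPATIBLE, no violations
forward analysis of Profile with v1 as reader and v2 as writer:
  contact: Money -> Money, writer optional; from contact
  city: string -> string, writer optional; from city
  zip: int32 -> int32, writer optional; from zip
  latitude: float32 -> float32, writer optional; from latitude
  writer blob: unknown to reader
  writer rating: unknown to reader
  contact.enabled: bool -> bool, writer optional; from contact.enabled
  contact.factor: float32 -> float32, writer required; from contact.factor
  contact.archived: bool -> bool, writer optional; from contact.archived
  contact.price: float64 -> float64, writer required; from contact.price
  => forward verdict for Profile: COMPATIBLE, no violations


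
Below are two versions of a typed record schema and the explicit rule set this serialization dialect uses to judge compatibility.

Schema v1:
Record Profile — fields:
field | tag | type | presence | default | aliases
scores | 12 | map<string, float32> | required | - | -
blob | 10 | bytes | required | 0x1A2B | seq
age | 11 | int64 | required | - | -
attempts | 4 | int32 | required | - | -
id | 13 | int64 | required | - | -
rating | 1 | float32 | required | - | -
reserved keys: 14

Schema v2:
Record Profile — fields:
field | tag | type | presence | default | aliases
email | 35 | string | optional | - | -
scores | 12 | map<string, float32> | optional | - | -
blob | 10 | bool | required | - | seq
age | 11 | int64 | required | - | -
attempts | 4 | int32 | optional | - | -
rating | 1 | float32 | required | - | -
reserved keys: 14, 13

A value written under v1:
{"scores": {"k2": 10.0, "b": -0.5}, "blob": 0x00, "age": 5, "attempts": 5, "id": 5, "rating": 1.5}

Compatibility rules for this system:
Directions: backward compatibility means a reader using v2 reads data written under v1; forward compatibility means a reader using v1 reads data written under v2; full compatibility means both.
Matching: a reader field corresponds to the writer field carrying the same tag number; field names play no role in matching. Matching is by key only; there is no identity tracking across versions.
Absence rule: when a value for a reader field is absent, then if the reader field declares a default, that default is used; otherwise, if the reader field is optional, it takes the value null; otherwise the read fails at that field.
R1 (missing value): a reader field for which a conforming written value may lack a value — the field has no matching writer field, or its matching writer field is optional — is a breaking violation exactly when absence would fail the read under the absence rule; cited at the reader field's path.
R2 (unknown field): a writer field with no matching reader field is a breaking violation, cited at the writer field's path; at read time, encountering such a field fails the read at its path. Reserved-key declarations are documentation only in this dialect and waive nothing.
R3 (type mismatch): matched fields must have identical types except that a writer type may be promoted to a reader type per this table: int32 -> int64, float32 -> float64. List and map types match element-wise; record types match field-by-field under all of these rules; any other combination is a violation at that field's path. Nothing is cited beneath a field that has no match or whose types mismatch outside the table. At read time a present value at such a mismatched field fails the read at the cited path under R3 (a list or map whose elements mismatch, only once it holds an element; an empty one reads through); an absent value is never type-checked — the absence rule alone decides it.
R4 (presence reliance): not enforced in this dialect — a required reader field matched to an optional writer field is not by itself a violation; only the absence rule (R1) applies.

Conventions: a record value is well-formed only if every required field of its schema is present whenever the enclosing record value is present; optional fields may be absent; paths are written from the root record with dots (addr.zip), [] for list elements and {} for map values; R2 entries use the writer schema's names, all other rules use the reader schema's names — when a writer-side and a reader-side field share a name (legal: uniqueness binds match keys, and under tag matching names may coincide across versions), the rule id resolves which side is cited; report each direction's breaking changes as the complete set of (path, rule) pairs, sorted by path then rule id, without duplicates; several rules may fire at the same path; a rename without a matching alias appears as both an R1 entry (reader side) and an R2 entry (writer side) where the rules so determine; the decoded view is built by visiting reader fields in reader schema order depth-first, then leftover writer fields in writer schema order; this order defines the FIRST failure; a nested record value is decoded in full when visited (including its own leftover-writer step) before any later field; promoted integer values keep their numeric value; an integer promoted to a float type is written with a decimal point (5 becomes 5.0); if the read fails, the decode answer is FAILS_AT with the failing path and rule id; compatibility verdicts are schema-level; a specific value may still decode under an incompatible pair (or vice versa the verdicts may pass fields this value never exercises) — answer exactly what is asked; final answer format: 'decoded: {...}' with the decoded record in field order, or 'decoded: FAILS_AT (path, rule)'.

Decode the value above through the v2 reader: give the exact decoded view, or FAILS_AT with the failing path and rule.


decoded: FAILS_AT (blob, R3)

arrows below run writer -> reader for Profile
decoding the Profile value with the v2 reader:
  email := null (absent, optional -> null)
  scores := {"k2": 10.0, "b": -0.5}
  read fails at blob under R3
  => FAILS_AT (blob, R3)
remaining Profile differences; none change what is asked:
  field attempts in record Profile: required changed to optional -> changes Profile's schema-level verdicts only — the decode of this value is the same
  field scores in record Profile: required changed to optional -> changes Profile's schema-level verdicts only — the decode of this value is the same
  removed field id from record Profile (its key 13 joins the reserved list) -> changes Profile's schema-level verdicts only — the decode of this value is the same
  added field email to record Profile: optional string, tag 35 (in v2 it sits immediately before scores) -> changes Profile's schema-level verdicts only — the decode of this value is the same
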